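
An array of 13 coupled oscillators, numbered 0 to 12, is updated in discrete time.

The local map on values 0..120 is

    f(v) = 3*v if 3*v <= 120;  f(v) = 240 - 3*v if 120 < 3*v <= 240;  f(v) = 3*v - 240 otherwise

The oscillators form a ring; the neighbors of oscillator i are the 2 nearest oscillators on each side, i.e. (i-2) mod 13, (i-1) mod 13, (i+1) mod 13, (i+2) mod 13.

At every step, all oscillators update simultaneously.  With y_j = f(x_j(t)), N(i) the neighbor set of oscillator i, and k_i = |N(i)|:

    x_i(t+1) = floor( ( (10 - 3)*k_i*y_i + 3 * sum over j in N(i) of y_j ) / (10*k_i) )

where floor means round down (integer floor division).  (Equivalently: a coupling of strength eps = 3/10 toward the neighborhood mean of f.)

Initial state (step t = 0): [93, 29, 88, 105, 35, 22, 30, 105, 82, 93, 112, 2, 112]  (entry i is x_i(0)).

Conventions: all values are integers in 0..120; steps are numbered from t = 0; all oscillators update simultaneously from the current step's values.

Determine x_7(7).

Simulating step by step:
t=0: [93, 29, 88, 105, 35, 22, 30, 105, 82, 93, 112, 2, 112]
t=1: [43, 78, 39, 73, 92, 72, 81, 67, 26, 41, 78, 24, 84]
t=2: [93, 23, 94, 28, 37, 24, 15, 43, 66, 96, 25, 68, 23]
t=3: [43, 65, 52, 80, 95, 76, 56, 93, 50, 53, 67, 42, 64]
t=4: [99, 49, 73, 13, 44, 20, 64, 46, 80, 77, 52, 100, 56]
t=5: [58, 79, 36, 48, 88, 64, 53, 80, 18, 24, 69, 58, 72]
t=6: [61, 24, 89, 80, 41, 48, 66, 19, 51, 61, 39, 60, 29]
t=7: [58, 63, 37, 23, 94, 83, 56, 61, 81, 63, 103, 65, 83]

Answer: x_7(7) = 61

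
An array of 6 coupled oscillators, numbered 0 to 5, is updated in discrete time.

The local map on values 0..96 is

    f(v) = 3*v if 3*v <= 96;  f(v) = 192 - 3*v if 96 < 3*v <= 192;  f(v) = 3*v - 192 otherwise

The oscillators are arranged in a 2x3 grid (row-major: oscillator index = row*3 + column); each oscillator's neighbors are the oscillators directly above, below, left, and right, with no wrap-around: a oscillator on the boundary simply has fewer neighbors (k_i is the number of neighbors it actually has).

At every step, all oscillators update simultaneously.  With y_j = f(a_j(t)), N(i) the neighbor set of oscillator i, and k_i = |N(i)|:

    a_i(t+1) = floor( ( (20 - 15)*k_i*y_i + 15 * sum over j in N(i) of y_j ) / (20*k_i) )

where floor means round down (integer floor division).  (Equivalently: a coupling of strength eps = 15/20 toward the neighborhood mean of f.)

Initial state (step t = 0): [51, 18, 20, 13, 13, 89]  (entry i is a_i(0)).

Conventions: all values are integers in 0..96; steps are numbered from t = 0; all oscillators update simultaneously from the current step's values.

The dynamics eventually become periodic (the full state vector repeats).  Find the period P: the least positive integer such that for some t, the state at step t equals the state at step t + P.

Simulating step by step:
t=0: [51, 18, 20, 13, 13, 89]
t=1: [44, 48, 63, 39, 51, 55]
t=2: [61, 37, 28, 55, 47, 22]
t=3: [42, 56, 76, 29, 56, 67]
t=4: [58, 37, 21, 55, 36, 24]
t=5: [45, 61, 73, 45, 66, 73]
t=6: [39, 24, 20, 37, 24, 19]
t=7: [76, 69, 63, 75, 70, 63]
t=8: [27, 18, 7, 28, 17, 8]
t=9: [72, 51, 34, 70, 53, 33]
t=10: [27, 46, 72, 25, 45, 69]
t=11: [68, 54, 31, 70, 50, 34]
t=12: [21, 44, 68, 24, 45, 73]
t=13: [65, 48, 35, 63, 54, 32]
t=14: [19, 42, 75, 13, 44, 67]
t=15: [53, 54, 36, 53, 43, 37]
t=16: [31, 52, 62, 44, 51, 75]
t=17: [59, 43, 27, 64, 42, 25]
t=18: [27, 56, 72, 30, 51, 73]
t=19: [63, 42, 25, 67, 45, 30]
t=20: [28, 50, 77, 24, 55, 72]
t=21: [63, 48, 34, 59, 41, 30]
t=22: [24, 52, 74, 30, 55, 82]
t=23: [65, 41, 41, 59, 51, 34]
t=24: [32, 45, 76, 19, 53, 63]
t=25: [66, 55, 31, 62, 37, 26]
t=26: [13, 51, 62, 34, 48, 84]
t=27: [58, 33, 38, 55, 59, 35]
t=28: [49, 51, 87, 19, 55, 56]
t=29: [47, 45, 40, 41, 36, 42]
t=30: [60, 66, 64, 67, 69, 75]
t=31: [8, 8, 14, 12, 15, 13]
t=32: [28, 33, 34, 34, 36, 42]
t=33: [89, 87, 82, 85, 83, 81]
t=34: [68, 63, 58, 65, 60, 54]
t=35: [5, 11, 16, 9, 12, 18]
t=36: [26, 33, 44, 25, 37, 45]
t=37: [82, 78, 71, 78, 76, 67]
t=38: [45, 38, 24, 44, 32, 23]
t=39: [66, 75, 73, 72, 75, 80]
t=40: [22, 24, 37, 20, 34, 34]
t=41: [66, 77, 81, 73, 78, 86]
t=42: [26, 34, 52, 24, 43, 51]
t=43: [80, 66, 57, 70, 66, 46]
t=44: [21, 20, 27, 24, 21, 23]
t=45: [65, 66, 68, 65, 66, 71]
t=46: [4, 6, 13, 4, 9, 12]
t=47: [14, 24, 30, 17, 23, 33]
t=48: [56, 68, 84, 54, 71, 82]
t=49: [21, 29, 39, 24, 29, 43]
t=50: [75, 78, 75, 74, 77, 76]
t=51: [35, 36, 37, 34, 36, 36]
t=52: [87, 84, 83, 86, 85, 82]
t=53: [64, 62, 57, 66, 60, 58]
t=54: [4, 9, 14, 6, 10, 16]
t=55: [19, 27, 38, 20, 30, 39]
t=56: [67, 76, 78, 70, 76, 81]
t=57: [22, 30, 43, 21, 35, 42]
t=58: [73, 76, 74, 73, 76, 72]
t=59: [30, 32, 30, 30, 30, 30]
t=60: [92, 91, 92, 90, 91, 90]
t=61: [80, 82, 80, 81, 79, 81]
t=62: [51, 48, 51, 47, 50, 47]
t=63: [46, 42, 46, 43, 48, 43]
t=64: [61, 55, 61, 54, 60, 54]
t=65: [23, 14, 23, 15, 24, 15]
t=66: [49, 63, 49, 64, 51, 64]
t=67: [12, 33, 12, 31, 10, 31]
t=68: [78, 48, 78, 48, 77, 48]
t=69: [46, 42, 46, 42, 45, 42]
t=70: [63, 57, 63, 58, 63, 58]
t=71: [15, 7, 15, 6, 15, 6]
t=72: [25, 39, 25, 38, 25, 38]
t=73: [76, 75, 76, 75, 76, 75]
t=74: [33, 35, 33, 35, 33, 35]
t=75: [88, 91, 88, 91, 88, 91]
t=76: [78, 74, 78, 74, 78, 74]
t=77: [33, 39, 33, 39, 33, 39]
t=78: [79, 88, 79, 88, 79, 88]
t=79: [65, 51, 65, 51, 65, 51]
t=80: [30, 12, 30, 12, 30, 12]
t=81: [49, 76, 49, 76, 49, 76]
t=82: [38, 42, 38, 42, 38, 42]
t=83: [69, 75, 69, 75, 69, 75]
t=84: [28, 19, 28, 19, 28, 19]
t=85: [63, 77, 63, 77, 63, 77]
t=86: [30, 12, 30, 12, 30, 12]

Answer: 6
Key observation: The state at step 80, [30, 12, 30, 12, 30, 12], reappears at step 86 — and no state repeats earlier — so the cycle the system enters has period 6.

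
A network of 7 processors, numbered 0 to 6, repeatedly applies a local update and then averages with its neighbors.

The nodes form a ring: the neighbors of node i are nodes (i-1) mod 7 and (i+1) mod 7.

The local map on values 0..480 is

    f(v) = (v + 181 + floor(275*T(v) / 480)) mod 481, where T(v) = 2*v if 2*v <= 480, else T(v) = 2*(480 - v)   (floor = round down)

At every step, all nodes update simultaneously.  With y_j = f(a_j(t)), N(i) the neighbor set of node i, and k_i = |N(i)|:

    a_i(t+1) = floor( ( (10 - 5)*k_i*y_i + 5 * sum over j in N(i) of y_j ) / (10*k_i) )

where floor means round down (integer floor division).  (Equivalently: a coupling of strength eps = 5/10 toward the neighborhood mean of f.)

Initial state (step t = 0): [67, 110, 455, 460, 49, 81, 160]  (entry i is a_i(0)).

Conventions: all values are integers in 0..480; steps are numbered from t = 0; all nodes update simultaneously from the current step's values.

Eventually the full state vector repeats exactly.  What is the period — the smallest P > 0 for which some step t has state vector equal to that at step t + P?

Simulating step by step:
t=0: [67, 110, 455, 460, 49, 81, 160]
t=1: [277, 335, 241, 208, 277, 259, 191]
t=2: [182, 206, 193, 178, 194, 185, 159]
t=3: [90, 122, 112, 98, 102, 87, 67]
t=4: [378, 419, 418, 400, 389, 364, 347]
t=5: [193, 189, 189, 191, 193, 196, 197]
t=6: [113, 107, 106, 109, 114, 119, 119]
t=7: [423, 412, 410, 415, 425, 433, 432]
t=8: [188, 189, 189, 189, 187, 186, 187]
t=9: [103, 104, 105, 104, 101, 100, 101]
t=10: [401, 404, 405, 402, 398, 396, 397]
t=11: [191, 190, 190, 190, 191, 191, 191]
t=12: [108, 107, 107, 107, 108, 109, 109]
t=13: [412, 410, 410, 410, 412, 413, 413]
t=14: [189, 189, 190, 189, 189, 189, 189]
t=15: [105, 105, 106, 105, 105, 105, 105]
t=16: [406, 406, 407, 406, 406, 406, 406]
t=17: [190, 190, 190, 190, 190, 190, 190]
t=18: [107, 107, 107, 107, 107, 107, 107]
t=19: [410, 410, 410, 410, 410, 410, 410]
t=20: [190, 190, 190, 190, 190, 190, 190]

Answer: 3
Key observation: The state at step 17, [190, 190, 190, 190, 190, 190, 190], reappears at step 20 — and no state repeats earlier — so the cycle the system enters has period 3.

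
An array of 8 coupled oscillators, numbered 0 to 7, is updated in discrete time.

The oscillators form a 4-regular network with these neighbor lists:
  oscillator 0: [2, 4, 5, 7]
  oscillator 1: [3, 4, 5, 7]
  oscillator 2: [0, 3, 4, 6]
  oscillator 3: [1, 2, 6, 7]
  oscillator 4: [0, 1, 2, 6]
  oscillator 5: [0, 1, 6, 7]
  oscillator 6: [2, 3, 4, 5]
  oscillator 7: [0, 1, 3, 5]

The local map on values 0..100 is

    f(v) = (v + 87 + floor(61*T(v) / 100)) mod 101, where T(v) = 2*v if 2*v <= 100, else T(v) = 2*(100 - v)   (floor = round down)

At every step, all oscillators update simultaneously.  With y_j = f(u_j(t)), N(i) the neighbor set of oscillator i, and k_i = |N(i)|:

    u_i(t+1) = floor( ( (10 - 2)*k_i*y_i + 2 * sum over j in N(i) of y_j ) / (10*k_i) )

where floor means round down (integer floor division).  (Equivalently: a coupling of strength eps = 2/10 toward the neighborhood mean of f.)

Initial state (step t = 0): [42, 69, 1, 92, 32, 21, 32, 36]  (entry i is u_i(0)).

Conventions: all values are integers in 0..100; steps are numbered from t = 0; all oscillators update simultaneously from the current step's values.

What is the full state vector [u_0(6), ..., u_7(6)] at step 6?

Simulating step by step:
t=0: [42, 69, 1, 92, 32, 21, 32, 36]
t=1: [75, 85, 85, 84, 61, 40, 58, 66]
t=2: [90, 88, 89, 89, 93, 77, 93, 91]
t=3: [88, 88, 87, 87, 87, 90, 87, 87]
t=4: [88, 88, 88, 88, 88, 88, 88, 88]
t=5: [88, 88, 88, 88, 88, 88, 88, 88]
t=6: [88, 88, 88, 88, 88, 88, 88, 88]

Answer: [88, 88, 88, 88, 88, 88, 88, 88]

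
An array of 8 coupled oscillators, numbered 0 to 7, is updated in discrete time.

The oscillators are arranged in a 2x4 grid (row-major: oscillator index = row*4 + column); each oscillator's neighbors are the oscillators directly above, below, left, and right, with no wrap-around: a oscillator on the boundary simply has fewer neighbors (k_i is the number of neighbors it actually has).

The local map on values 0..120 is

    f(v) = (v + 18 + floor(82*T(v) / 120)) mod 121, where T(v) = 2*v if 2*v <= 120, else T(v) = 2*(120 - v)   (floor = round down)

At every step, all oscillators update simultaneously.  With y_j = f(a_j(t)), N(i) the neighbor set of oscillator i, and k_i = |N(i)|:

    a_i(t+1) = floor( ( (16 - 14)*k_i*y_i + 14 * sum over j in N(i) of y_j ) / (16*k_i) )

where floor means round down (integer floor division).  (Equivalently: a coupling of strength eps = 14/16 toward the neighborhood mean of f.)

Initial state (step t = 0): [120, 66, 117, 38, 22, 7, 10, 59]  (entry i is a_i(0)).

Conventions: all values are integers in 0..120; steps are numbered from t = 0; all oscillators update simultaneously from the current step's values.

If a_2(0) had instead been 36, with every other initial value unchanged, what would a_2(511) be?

Simulating step by step:
t=0: [120, 66, 36, 38, 22, 7, 10, 59]
t=1: [48, 49, 66, 74, 31, 47, 55, 69]
t=2: [46, 17, 25, 35, 19, 38, 26, 30]
t=3: [53, 62, 78, 85, 56, 71, 89, 89]
t=4: [32, 30, 31, 29, 28, 31, 30, 28]
t=5: [87, 91, 88, 87, 91, 87, 88, 87]
t=6: [27, 28, 28, 28, 28, 27, 28, 28]
t=7: [83, 82, 84, 84, 81, 83, 83, 84]
t=8: [30, 30, 30, 30, 30, 30, 30, 30]
t=9: [89, 89, 89, 89, 89, 89, 89, 89]
t=10: [28, 28, 28, 28, 28, 28, 28, 28]
t=11: [84, 84, 84, 84, 84, 84, 84, 84]
t=12: [30, 30, 30, 30, 30, 30, 30, 30]

Answer: a_2(511) = 84
Key observation: The state at step 8, [30, 30, 30, 30, 30, 30, 30, 30], reappears at step 12: the system is in a cycle of period 4 from step 8 on.  Therefore the state at step 511 equals the state at step 8 + ((511 - 8) mod 4) = 11, which is [84, 84, 84, 84, 84, 84, 84, 84].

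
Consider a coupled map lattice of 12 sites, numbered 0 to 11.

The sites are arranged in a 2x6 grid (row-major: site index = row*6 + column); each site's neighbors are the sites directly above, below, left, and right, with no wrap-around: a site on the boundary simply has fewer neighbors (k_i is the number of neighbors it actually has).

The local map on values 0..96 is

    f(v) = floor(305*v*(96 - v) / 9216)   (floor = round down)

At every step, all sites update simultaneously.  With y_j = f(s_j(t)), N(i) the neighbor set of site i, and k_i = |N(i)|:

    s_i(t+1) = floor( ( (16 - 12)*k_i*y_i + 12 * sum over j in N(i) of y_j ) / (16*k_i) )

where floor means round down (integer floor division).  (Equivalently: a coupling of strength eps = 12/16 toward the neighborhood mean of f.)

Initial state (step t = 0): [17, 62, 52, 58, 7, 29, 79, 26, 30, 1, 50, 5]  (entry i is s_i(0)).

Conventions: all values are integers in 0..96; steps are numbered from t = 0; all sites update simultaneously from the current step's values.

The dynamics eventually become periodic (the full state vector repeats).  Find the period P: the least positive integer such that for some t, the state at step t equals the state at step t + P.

Simulating step by step:
t=0: [17, 62, 52, 58, 7, 29, 79, 26, 30, 1, 50, 5]
t=1: [53, 62, 70, 42, 58, 29, 50, 59, 50, 54, 28, 56]
t=2: [73, 69, 70, 70, 68, 70, 74, 73, 70, 72, 71, 66]
t=3: [56, 57, 60, 60, 60, 63, 54, 57, 58, 58, 60, 60]
t=4: [74, 72, 71, 71, 70, 70, 73, 73, 72, 71, 71, 69]
t=5: [55, 55, 57, 58, 59, 60, 54, 56, 57, 57, 59, 59]
t=6: [74, 73, 73, 72, 71, 71, 74, 74, 73, 72, 72, 71]
t=7: [53, 54, 55, 56, 57, 58, 53, 54, 55, 56, 57, 57]
t=8: [75, 74, 74, 73, 73, 72, 75, 74, 74, 73, 73, 72]
t=9: [52, 52, 53, 54, 55, 56, 52, 52, 53, 54, 55, 56]
t=10: [75, 75, 75, 74, 74, 74, 75, 75, 75, 74, 74, 74]
t=11: [52, 52, 52, 52, 53, 53, 52, 52, 52, 52, 53, 53]
t=12: [75, 75, 75, 75, 75, 75, 75, 75, 75, 75, 75, 75]
t=13: [52, 52, 52, 52, 52, 52, 52, 52, 52, 52, 52, 52]
t=14: [75, 75, 75, 75, 75, 75, 75, 75, 75, 75, 75, 75]

Answer: 2
Key observation: The state at step 12, [75, 75, 75, 75, 75, 75, 75, 75, 75, 75, 75, 75], reappears at step 14 — and no state repeats earlier — so the cycle the system enters has period 2.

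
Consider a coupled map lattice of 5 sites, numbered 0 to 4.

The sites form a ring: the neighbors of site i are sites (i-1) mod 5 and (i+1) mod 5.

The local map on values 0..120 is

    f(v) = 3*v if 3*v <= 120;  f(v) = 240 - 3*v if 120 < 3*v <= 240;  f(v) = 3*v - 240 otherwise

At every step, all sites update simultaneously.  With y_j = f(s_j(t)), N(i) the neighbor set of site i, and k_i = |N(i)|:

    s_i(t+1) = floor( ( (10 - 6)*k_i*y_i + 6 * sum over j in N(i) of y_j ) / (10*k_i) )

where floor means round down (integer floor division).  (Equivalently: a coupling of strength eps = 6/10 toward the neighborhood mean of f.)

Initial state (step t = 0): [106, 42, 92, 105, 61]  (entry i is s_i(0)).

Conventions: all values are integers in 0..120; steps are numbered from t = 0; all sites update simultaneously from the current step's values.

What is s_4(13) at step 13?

Answer: s_4(13) = 71

Derivation:
t=0: [106, 42, 92, 105, 61]
t=1: [82, 79, 71, 57, 68]
t=2: [14, 11, 32, 46, 36]
t=3: [59, 54, 78, 102, 86]
t=4: [54, 51, 45, 33, 45]
t=5: [88, 89, 97, 102, 95]
t=6: [31, 33, 48, 55, 45]
t=7: [98, 96, 90, 90, 92]
t=8: [46, 44, 35, 31, 39]
t=9: [108, 105, 102, 103, 105]
t=10: [78, 75, 69, 69, 75]
t=11: [11, 17, 27, 27, 17]
t=12: [43, 54, 72, 72, 54]
t=13: [91, 71, 40, 40, 71]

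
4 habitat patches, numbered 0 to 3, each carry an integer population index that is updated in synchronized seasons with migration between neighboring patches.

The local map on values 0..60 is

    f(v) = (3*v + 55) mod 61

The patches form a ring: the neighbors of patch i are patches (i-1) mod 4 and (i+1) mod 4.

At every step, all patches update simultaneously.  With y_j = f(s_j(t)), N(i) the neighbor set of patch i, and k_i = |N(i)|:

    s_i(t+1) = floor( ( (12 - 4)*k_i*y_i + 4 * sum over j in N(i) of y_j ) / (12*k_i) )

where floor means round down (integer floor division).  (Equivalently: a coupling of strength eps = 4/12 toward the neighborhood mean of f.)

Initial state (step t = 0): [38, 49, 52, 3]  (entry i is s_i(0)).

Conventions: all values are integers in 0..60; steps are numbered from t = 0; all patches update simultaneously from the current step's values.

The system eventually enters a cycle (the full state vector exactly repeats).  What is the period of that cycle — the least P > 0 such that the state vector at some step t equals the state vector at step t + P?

Simulating step by step:
t=0: [38, 49, 52, 3]
t=1: [35, 25, 22, 14]
t=2: [32, 21, 47, 40]
t=3: [37, 45, 27, 42]
t=4: [40, 14, 20, 49]
t=5: [44, 41, 45, 30]
t=6: [15, 39, 17, 17]
t=7: [41, 47, 45, 44]
t=8: [40, 19, 7, 13]
t=9: [49, 45, 24, 33]
t=10: [19, 8, 9, 25]
t=11: [38, 24, 18, 17]
t=12: [39, 19, 40, 45]
t=13: [43, 51, 45, 21]
t=14: [14, 18, 18, 39]
t=15: [40, 46, 48, 47]
t=16: [39, 18, 14, 20]
t=17: [50, 46, 41, 50]
t=18: [20, 19, 42, 27]
t=19: [46, 52, 50, 28]
t=20: [14, 24, 22, 16]
t=21: [31, 19, 47, 44]
t=22: [26, 40, 17, 9]
t=23: [19, 44, 42, 23]
t=24: [35, 21, 40, 19]
t=25: [43, 53, 53, 49]
t=26: [9, 26, 29, 18]
t=27: [23, 14, 23, 38]
t=28: [15, 24, 15, 32]
t=29: [31, 16, 31, 32]
t=30: [29, 36, 29, 28]
t=31: [23, 34, 23, 18]
t=32: [15, 24, 15, 32]

Answer: 4
Key observation: The state at step 28, [15, 24, 15, 32], reappears at step 32 — and no state repeats earlier — so the cycle the system enters has period 4.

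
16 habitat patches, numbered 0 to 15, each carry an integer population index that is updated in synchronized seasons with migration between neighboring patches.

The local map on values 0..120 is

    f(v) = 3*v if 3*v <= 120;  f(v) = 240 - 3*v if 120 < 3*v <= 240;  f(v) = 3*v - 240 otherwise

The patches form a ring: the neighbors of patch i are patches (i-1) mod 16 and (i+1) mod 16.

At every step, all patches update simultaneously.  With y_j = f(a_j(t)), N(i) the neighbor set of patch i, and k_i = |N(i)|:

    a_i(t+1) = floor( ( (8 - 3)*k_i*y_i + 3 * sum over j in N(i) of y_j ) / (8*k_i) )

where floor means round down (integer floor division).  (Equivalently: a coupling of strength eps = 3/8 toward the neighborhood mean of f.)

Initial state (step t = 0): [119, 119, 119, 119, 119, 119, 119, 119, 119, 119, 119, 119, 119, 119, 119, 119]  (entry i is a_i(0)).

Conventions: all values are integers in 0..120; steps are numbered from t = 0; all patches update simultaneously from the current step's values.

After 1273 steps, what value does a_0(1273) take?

Simulating step by step:
t=0: [119, 119, 119, 119, 119, 119, 119, 119, 119, 119, 119, 119, 119, 119, 119, 119]
t=1: [117, 117, 117, 117, 117, 117, 117, 117, 117, 117, 117, 117, 117, 117, 117, 117]
t=2: [111, 111, 111, 111, 111, 111, 111, 111, 111, 111, 111, 111, 111, 111, 111, 111]
t=3: [93, 93, 93, 93, 93, 93, 93, 93, 93, 93, 93, 93, 93, 93, 93, 93]
t=4: [39, 39, 39, 39, 39, 39, 39, 39, 39, 39, 39, 39, 39, 39, 39, 39]
t=5: [117, 117, 117, 117, 117, 117, 117, 117, 117, 117, 117, 117, 117, 117, 117, 117]

Answer: a_0(1273) = 117
Key observation: The state at step 1, [117, 117, 117, 117, 117, 117, 117, 117, 117, 117, 117, 117, 117, 117, 117, 117], reappears at step 5: the system is in a cycle of period 4 from step 1 on.  Therefore the state at step 1273 equals the state at step 1 + ((1273 - 1) mod 4) = 1, which is [117, 117, 117, 117, 117, 117, 117, 117, 117, 117, 117, 117, 117, 117, 117, 117].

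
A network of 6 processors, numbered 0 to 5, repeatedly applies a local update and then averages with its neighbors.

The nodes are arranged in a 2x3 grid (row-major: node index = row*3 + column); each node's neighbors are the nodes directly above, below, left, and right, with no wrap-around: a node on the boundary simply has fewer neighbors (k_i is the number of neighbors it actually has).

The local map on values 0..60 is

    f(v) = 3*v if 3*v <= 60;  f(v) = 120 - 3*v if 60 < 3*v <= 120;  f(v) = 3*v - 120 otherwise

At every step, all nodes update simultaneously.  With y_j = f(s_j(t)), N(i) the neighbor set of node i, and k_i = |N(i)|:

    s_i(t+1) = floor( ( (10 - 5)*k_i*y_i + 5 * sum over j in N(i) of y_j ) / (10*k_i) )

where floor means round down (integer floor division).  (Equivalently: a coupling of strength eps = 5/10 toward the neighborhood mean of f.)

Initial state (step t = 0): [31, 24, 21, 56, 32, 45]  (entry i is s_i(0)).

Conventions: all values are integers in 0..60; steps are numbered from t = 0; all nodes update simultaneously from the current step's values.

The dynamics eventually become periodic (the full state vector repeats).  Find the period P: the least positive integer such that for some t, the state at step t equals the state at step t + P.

Answer: 4
Key observation: The state at step 56, [56, 55, 56, 56, 55, 56], reappears at step 60 — and no state repeats earlier — so the cycle the system enters has period 4.

Derivation:
t=0: [31, 24, 21, 56, 32, 45]
t=1: [37, 42, 44, 36, 30, 27]
t=2: [9, 11, 17, 15, 24, 30]
t=3: [33, 37, 41, 41, 42, 39]
t=4: [13, 9, 4, 8, 5, 3]
t=5: [32, 24, 15, 25, 17, 11]
t=6: [35, 44, 42, 41, 46, 40]
t=7: [11, 12, 6, 9, 11, 6]
t=8: [32, 32, 22, 30, 30, 21]
t=9: [25, 30, 47, 28, 33, 49]
t=10: [39, 29, 24, 34, 26, 24]
t=11: [14, 32, 44, 20, 37, 46]
t=12: [42, 22, 16, 42, 21, 14]
t=13: [18, 45, 48, 18, 45, 47]
t=14: [44, 23, 21, 44, 22, 20]
t=15: [21, 46, 56, 22, 47, 57]
t=16: [46, 30, 41, 46, 31, 42]
t=17: [21, 23, 10, 20, 22, 10]
t=18: [56, 49, 35, 57, 50, 36]
t=19: [43, 29, 17, 45, 30, 17]
t=20: [16, 31, 46, 17, 31, 45]
t=21: [43, 29, 19, 44, 29, 18]
t=22: [15, 33, 50, 16, 33, 49]
t=23: [39, 26, 27, 40, 26, 26]
t=24: [12, 35, 40, 11, 35, 41]
t=25: [30, 16, 4, 29, 16, 5]
t=26: [35, 39, 21, 36, 40, 22]
t=27: [11, 13, 42, 9, 11, 41]
t=28: [33, 31, 13, 30, 28, 11]
t=29: [24, 29, 34, 29, 33, 35]
t=30: [40, 31, 21, 33, 24, 17]
t=31: [12, 31, 48, 22, 40, 51]
t=32: [38, 23, 27, 36, 19, 22]
t=33: [18, 42, 45, 21, 48, 51]
t=34: [42, 18, 17, 48, 28, 26]
t=35: [22, 42, 49, 22, 38, 42]
t=36: [42, 17, 16, 42, 14, 11]
t=37: [17, 41, 45, 15, 36, 39]
t=38: [37, 14, 9, 38, 14, 8]
t=39: [16, 34, 30, 15, 33, 29]
t=40: [39, 25, 27, 39, 26, 29]
t=41: [13, 36, 39, 12, 34, 36]
t=42: [31, 16, 7, 32, 19, 11]
t=43: [31, 41, 30, 33, 46, 36]
t=44: [19, 14, 18, 21, 15, 18]
t=45: [53, 47, 51, 54, 48, 51]
t=46: [35, 26, 30, 36, 28, 30]
t=47: [21, 34, 33, 18, 32, 31]
t=48: [46, 26, 21, 47, 28, 24]
t=49: [24, 39, 51, 24, 36, 47]
t=50: [36, 17, 22, 39, 18, 21]
t=51: [19, 45, 54, 18, 45, 55]
t=52: [45, 26, 36, 45, 26, 36]
t=53: [21, 32, 19, 21, 32, 19]
t=54: [48, 35, 48, 48, 35, 48]
t=55: [21, 18, 21, 21, 18, 21]
t=56: [56, 55, 56, 56, 55, 56]
t=57: [47, 46, 47, 47, 46, 47]
t=58: [20, 19, 20, 20, 19, 20]
t=59: [59, 58, 59, 59, 58, 59]
t=60: [56, 55, 56, 56, 55, 56]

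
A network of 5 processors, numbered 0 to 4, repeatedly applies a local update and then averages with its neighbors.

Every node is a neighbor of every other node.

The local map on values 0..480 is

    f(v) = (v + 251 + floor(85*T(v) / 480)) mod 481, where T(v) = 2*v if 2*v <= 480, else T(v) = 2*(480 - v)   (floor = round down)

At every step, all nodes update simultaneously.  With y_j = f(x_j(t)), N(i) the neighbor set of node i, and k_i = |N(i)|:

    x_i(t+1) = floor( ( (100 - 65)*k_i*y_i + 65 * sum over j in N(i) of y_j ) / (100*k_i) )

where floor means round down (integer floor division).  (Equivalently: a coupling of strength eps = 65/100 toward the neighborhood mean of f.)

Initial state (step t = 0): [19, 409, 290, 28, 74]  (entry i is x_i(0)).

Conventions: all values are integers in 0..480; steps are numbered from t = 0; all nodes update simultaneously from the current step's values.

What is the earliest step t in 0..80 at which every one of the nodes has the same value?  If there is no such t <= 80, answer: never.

Answer: 5
Key observation: Synchronization is absorbing here: once all nodes are equal they stay equal, and step 5 is the first all-equal step.

Derivation:
t=0: [19, 409, 290, 28, 74]  (not all equal)
t=1: [254, 240, 226, 256, 268]  (not all equal)
t=2: [99, 97, 94, 99, 101]  (not all equal)
t=3: [383, 383, 382, 383, 384]  (not all equal)
t=4: [187, 187, 186, 187, 187]  (not all equal)
t=5: [22, 22, 22, 22, 22]  (all equal)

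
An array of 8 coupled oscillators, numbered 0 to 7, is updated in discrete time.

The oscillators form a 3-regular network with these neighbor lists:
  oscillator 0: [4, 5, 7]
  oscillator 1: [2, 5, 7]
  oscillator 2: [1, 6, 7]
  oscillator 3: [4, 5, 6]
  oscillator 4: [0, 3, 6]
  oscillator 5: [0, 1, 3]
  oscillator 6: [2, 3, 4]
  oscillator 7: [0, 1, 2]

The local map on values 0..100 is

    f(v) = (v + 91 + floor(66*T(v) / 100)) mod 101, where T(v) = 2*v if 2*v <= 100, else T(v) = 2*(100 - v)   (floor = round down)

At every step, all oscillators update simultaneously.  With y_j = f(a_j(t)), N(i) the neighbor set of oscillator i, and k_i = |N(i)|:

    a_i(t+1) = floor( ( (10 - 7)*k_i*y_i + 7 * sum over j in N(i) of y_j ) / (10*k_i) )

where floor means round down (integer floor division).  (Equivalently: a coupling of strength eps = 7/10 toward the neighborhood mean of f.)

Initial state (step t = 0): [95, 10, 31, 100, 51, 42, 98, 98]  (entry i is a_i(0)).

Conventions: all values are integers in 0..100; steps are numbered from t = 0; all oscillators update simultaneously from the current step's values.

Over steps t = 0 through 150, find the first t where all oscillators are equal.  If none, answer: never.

Answer: 15
Key observation: Synchronization is absorbing here: once all oscillators are equal they stay equal, and step 15 is the first all-equal step.

Derivation:
t=0: [95, 10, 31, 100, 51, 42, 98, 98]  (not all equal)
t=1: [69, 59, 63, 69, 64, 71, 63, 65]  (not all equal)
t=2: [52, 23, 0, 52, 46, 76, 23, 23]  (not all equal)
t=3: [56, 66, 57, 56, 40, 41, 57, 45]  (not all equal)
t=4: [61, 72, 46, 40, 26, 50, 20, 52]  (not all equal)
t=5: [14, 53, 61, 45, 42, 43, 64, 46]  (not all equal)
t=6: [70, 44, 23, 69, 53, 54, 42, 35]  (not all equal)
t=7: [47, 54, 71, 51, 67, 68, 60, 75]  (not all equal)
t=8: [99, 70, 53, 48, 54, 54, 47, 76]  (not all equal)
t=9: [51, 53, 70, 24, 45, 45, 31, 74]  (not all equal)
t=10: [67, 69, 67, 71, 53, 40, 73, 54]  (not all equal)
t=11: [50, 72, 76, 72, 70, 94, 76, 70]  (not all equal)
t=12: [68, 96, 97, 96, 76, 74, 97, 76]  (not all equal)
t=13: [98, 93, 91, 93, 94, 95, 91, 94]  (not all equal)
t=14: [90, 91, 91, 91, 91, 91, 91, 91]  (not all equal)
t=15: [92, 92, 92, 92, 92, 92, 92, 92]  (all equal)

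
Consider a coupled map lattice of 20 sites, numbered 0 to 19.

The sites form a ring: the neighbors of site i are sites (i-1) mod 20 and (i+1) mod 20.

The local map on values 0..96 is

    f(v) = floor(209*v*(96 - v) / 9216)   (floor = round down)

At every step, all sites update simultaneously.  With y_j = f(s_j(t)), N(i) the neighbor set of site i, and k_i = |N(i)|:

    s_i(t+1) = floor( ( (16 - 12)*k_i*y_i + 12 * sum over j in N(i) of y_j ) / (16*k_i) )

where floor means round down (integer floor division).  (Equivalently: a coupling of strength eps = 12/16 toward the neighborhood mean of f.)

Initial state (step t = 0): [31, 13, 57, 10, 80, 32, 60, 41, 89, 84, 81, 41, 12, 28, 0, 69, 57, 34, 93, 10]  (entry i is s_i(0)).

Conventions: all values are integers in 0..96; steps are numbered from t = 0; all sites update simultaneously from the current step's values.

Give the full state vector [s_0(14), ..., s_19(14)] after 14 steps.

Simulating step by step:
t=0: [31, 13, 57, 10, 80, 32, 60, 41, 89, 84, 81, 41, 12, 28, 0, 69, 57, 34, 93, 10]
t=1: [27, 41, 28, 34, 31, 40, 48, 36, 30, 20, 34, 31, 40, 19, 31, 29, 45, 32, 26, 23]
t=2: [43, 44, 47, 44, 47, 48, 49, 48, 41, 42, 41, 47, 41, 43, 40, 47, 46, 46, 41, 40]
t=3: [50, 51, 51, 51, 51, 52, 52, 51, 51, 51, 51, 51, 51, 50, 51, 51, 52, 51, 51, 50]
t=4: [52, 52, 52, 52, 51, 51, 51, 51, 52, 52, 52, 52, 52, 52, 52, 51, 51, 51, 52, 52]
t=5: [51, 51, 51, 51, 51, 52, 52, 51, 51, 51, 51, 51, 51, 51, 51, 51, 52, 51, 51, 51]
t=6: [52, 52, 52, 52, 51, 51, 51, 51, 52, 52, 52, 52, 52, 52, 52, 51, 51, 51, 52, 52]
t=7: [51, 51, 51, 51, 51, 52, 52, 51, 51, 51, 51, 51, 51, 51, 51, 51, 52, 51, 51, 51]
t=8: [52, 52, 52, 52, 51, 51, 51, 51, 52, 52, 52, 52, 52, 52, 52, 51, 51, 51, 52, 52]
t=9: [51, 51, 51, 51, 51, 52, 52, 51, 51, 51, 51, 51, 51, 51, 51, 51, 52, 51, 51, 51]
t=10: [52, 52, 52, 52, 51, 51, 51, 51, 52, 52, 52, 52, 52, 52, 52, 51, 51, 51, 52, 52]
t=11: [51, 51, 51, 51, 51, 52, 52, 51, 51, 51, 51, 51, 51, 51, 51, 51, 52, 51, 51, 51]
t=12: [52, 52, 52, 52, 51, 51, 51, 51, 52, 52, 52, 52, 52, 52, 52, 51, 51, 51, 52, 52]
t=13: [51, 51, 51, 51, 51, 52, 52, 51, 51, 51, 51, 51, 51, 51, 51, 51, 52, 51, 51, 51]
t=14: [52, 52, 52, 52, 51, 51, 51, 51, 52, 52, 52, 52, 52, 52, 52, 51, 51, 51, 52, 52]

Answer: [52, 52, 52, 52, 51, 51, 51, 51, 52, 52, 52, 52, 52, 52, 52, 51, 51, 51, 52, 52]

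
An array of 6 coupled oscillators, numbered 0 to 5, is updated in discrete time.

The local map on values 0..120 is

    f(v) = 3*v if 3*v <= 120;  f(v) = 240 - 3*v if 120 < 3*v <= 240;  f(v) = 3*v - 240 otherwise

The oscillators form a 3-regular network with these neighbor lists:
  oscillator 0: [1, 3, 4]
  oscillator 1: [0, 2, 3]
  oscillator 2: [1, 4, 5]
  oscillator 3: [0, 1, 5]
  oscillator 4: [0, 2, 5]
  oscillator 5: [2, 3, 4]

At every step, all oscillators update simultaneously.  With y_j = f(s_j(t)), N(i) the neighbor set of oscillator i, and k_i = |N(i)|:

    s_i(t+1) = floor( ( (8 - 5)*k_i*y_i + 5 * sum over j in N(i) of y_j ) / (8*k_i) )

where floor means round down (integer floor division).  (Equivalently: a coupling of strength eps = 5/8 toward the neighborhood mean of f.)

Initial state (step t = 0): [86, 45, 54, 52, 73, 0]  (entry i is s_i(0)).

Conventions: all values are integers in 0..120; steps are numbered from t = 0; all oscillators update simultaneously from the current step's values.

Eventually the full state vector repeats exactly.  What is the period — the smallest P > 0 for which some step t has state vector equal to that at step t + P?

Simulating step by step:
t=0: [86, 45, 54, 52, 73, 0]
t=1: [50, 76, 55, 57, 27, 38]
t=2: [67, 53, 71, 70, 88, 89]
t=3: [42, 50, 37, 41, 28, 27]
t=4: [103, 105, 94, 103, 95, 95]
t=5: [65, 65, 50, 65, 49, 49]
t=6: [55, 54, 81, 55, 82, 82]
t=7: [61, 61, 19, 61, 19, 19]
t=8: [57, 57, 57, 57, 57, 57]
t=9: [69, 69, 69, 69, 69, 69]
t=10: [33, 33, 33, 33, 33, 33]
t=11: [99, 99, 99, 99, 99, 99]
t=12: [57, 57, 57, 57, 57, 57]

Answer: 4
Key observation: The state at step 8, [57, 57, 57, 57, 57, 57], reappears at step 12 — and no state repeats earlier — so the cycle the system enters has period 4.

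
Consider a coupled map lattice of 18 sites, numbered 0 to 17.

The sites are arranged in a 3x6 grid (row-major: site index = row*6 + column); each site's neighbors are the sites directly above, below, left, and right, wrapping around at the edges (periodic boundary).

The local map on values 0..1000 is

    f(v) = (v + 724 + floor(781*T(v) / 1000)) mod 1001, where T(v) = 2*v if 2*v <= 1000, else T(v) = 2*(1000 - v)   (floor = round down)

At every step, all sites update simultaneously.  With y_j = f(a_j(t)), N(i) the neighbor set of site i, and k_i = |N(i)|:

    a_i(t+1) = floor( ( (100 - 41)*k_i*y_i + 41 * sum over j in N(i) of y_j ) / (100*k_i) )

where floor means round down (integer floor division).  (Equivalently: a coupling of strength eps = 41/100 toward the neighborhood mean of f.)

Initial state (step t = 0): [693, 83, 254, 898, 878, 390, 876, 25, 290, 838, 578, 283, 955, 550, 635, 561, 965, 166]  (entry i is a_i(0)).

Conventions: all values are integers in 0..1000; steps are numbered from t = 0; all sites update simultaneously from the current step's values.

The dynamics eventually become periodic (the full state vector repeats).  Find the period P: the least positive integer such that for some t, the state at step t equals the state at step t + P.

Answer: 2
Key observation: The state at step 8, [823, 823, 823, 823, 823, 823, 823, 823, 823, 823, 823, 823, 823, 823, 823, 823, 823, 823], reappears at step 10 — and no state repeats earlier — so the cycle the system enters has period 2.

Derivation:
t=0: [693, 83, 254, 898, 878, 390, 876, 25, 290, 838, 578, 283, 955, 550, 635, 561, 965, 166]
t=1: [855, 862, 538, 762, 795, 659, 762, 789, 571, 805, 852, 533, 729, 923, 832, 906, 731, 359]
t=2: [827, 819, 931, 856, 848, 874, 864, 843, 924, 839, 837, 910, 830, 793, 839, 803, 829, 752]
t=3: [815, 817, 777, 803, 807, 802, 801, 809, 779, 809, 809, 791, 822, 829, 807, 824, 823, 836]
t=4: [827, 827, 842, 832, 830, 831, 832, 830, 841, 831, 830, 835, 823, 822, 832, 824, 822, 821]
t=5: [819, 819, 813, 816, 818, 817, 817, 818, 813, 817, 818, 816, 821, 821, 816, 819, 821, 821]
t=6: [824, 824, 827, 825, 824, 824, 824, 825, 827, 825, 824, 825, 823, 823, 825, 824, 823, 823]
t=7: [821, 821, 820, 820, 821, 821, 821, 821, 820, 820, 821, 821, 821, 821, 820, 821, 821, 821]
t=8: [823, 823, 823, 823, 823, 823, 823, 823, 823, 823, 823, 823, 823, 823, 823, 823, 823, 823]
t=9: [822, 822, 822, 822, 822, 822, 822, 822, 822, 822, 822, 822, 822, 822, 822, 822, 822, 822]
t=10: [823, 823, 823, 823, 823, 823, 823, 823, 823, 823, 823, 823, 823, 823, 823, 823, 823, 823]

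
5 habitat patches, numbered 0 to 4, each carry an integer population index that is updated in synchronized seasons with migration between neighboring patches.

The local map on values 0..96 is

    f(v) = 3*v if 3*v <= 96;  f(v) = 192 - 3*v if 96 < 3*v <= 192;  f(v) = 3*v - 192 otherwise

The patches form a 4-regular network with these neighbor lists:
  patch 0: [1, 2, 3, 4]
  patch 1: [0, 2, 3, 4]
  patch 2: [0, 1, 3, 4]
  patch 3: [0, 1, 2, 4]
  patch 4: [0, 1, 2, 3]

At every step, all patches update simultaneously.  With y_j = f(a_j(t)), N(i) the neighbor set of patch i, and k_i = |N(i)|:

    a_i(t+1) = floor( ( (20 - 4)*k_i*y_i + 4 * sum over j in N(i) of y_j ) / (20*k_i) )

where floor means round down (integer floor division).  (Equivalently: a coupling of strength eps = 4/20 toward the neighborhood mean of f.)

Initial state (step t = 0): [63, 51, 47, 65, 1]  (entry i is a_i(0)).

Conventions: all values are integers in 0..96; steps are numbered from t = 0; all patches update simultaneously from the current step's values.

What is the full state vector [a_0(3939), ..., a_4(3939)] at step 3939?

Answer: [68, 16, 68, 68, 68]
Key observation: The state at step 36, [68, 16, 68, 68, 68], reappears at step 39: the system is in a cycle of period 3 from step 36 on.  Therefore the state at step 3939 equals the state at step 36 + ((3939 - 36) mod 3) = 36, which is [68, 16, 68, 68, 68].

Derivation:
t=0: [63, 51, 47, 65, 1]
t=1: [7, 34, 43, 7, 7]
t=2: [26, 78, 58, 26, 26]
t=3: [73, 46, 28, 73, 73]
t=4: [31, 51, 73, 31, 31]
t=5: [87, 46, 37, 87, 87]
t=6: [68, 57, 77, 68, 68]
t=7: [13, 20, 34, 13, 13]
t=8: [42, 58, 80, 42, 42]
t=9: [62, 26, 49, 62, 62]
t=10: [11, 65, 40, 11, 11]
t=11: [33, 10, 62, 33, 33]
t=12: [85, 38, 20, 85, 85]
t=13: [63, 74, 61, 63, 63]
t=14: [4, 24, 9, 4, 4]
t=15: [15, 60, 27, 15, 15]
t=16: [45, 20, 72, 45, 45]
t=17: [55, 57, 30, 55, 55]
t=18: [29, 25, 77, 29, 29]
t=19: [84, 75, 48, 84, 84]
t=20: [58, 37, 49, 58, 58]
t=21: [22, 69, 42, 22, 22]
t=22: [63, 25, 63, 63, 63]
t=23: [6, 60, 6, 6, 6]
t=24: [17, 13, 17, 17, 17]
t=25: [50, 41, 50, 50, 50]
t=26: [43, 63, 43, 43, 43]
t=27: [60, 15, 60, 60, 60]
t=28: [13, 38, 13, 13, 13]
t=29: [40, 70, 40, 40, 40]
t=30: [69, 28, 69, 69, 69]
t=31: [18, 70, 18, 18, 18]
t=32: [52, 25, 52, 52, 52]
t=33: [37, 67, 37, 37, 37]
t=34: [77, 23, 77, 77, 77]
t=35: [40, 63, 40, 40, 40]
t=36: [68, 16, 68, 68, 68]
t=37: [13, 40, 13, 13, 13]
t=38: [40, 65, 40, 40, 40]
t=39: [68, 16, 68, 68, 68]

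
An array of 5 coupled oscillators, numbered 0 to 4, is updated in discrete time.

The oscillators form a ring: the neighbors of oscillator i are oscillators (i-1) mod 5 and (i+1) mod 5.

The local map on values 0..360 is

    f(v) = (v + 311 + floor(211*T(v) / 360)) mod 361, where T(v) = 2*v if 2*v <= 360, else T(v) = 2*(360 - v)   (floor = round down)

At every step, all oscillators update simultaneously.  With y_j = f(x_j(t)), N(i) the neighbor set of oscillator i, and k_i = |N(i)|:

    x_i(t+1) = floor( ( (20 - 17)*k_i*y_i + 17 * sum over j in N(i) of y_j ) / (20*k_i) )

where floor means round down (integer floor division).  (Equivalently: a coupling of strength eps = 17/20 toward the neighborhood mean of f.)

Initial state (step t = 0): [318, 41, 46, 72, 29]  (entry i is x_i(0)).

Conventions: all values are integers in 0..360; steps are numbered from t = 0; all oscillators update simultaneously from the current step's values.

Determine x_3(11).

Simulating step by step:
t=0: [318, 41, 46, 72, 29]
t=1: [69, 161, 68, 41, 181]
t=2: [286, 128, 158, 191, 109]
t=3: [224, 295, 284, 254, 308]
t=4: [321, 326, 324, 321, 328]
t=5: [315, 315, 315, 315, 315]
t=6: [317, 317, 317, 317, 317]
t=7: [317, 317, 317, 317, 317]
t=8: [317, 317, 317, 317, 317]
t=9: [317, 317, 317, 317, 317]
t=10: [317, 317, 317, 317, 317]
t=11: [317, 317, 317, 317, 317]

Answer: x_3(11) = 317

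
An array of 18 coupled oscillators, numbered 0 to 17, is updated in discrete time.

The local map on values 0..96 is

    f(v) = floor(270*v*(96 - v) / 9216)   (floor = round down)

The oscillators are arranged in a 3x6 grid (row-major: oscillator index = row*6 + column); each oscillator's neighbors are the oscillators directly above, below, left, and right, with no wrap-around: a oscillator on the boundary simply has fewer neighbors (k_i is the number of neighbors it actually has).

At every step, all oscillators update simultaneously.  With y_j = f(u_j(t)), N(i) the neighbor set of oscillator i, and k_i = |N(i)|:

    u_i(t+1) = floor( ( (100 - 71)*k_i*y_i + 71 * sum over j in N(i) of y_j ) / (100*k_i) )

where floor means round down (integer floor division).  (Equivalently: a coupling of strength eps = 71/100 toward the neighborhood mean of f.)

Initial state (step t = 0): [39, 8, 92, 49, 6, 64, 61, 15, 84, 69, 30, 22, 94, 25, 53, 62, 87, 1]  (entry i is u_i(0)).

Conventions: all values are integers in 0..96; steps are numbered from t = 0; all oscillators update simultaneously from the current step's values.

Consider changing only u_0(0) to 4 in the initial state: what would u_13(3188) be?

Simulating step by step:
t=0: [4, 8, 92, 49, 6, 64, 61, 15, 84, 69, 30, 22, 94, 25, 53, 62, 87, 1]
t=1: [32, 18, 30, 38, 48, 39, 29, 39, 37, 53, 41, 42, 41, 40, 52, 51, 35, 25]
t=2: [51, 55, 56, 63, 65, 66, 61, 58, 63, 65, 65, 62, 62, 65, 65, 65, 61, 60]
t=3: [64, 65, 62, 60, 59, 59, 63, 62, 61, 59, 59, 60, 60, 60, 59, 59, 60, 61]
t=4: [59, 60, 61, 62, 63, 63, 60, 61, 62, 62, 63, 62, 61, 62, 62, 63, 62, 62]
t=5: [63, 62, 61, 61, 60, 60, 62, 62, 61, 60, 60, 60, 62, 61, 60, 60, 60, 61]
t=6: [60, 61, 61, 62, 62, 63, 60, 61, 62, 62, 63, 62, 61, 61, 62, 63, 62, 62]
t=7: [62, 62, 61, 61, 60, 60, 62, 62, 61, 60, 60, 60, 62, 61, 61, 60, 60, 61]
t=8: [61, 61, 61, 62, 62, 63, 61, 61, 62, 62, 63, 62, 61, 61, 62, 62, 62, 62]
t=9: [62, 62, 61, 61, 60, 60, 62, 61, 61, 60, 60, 60, 62, 61, 61, 61, 60, 61]
t=10: [61, 61, 61, 62, 62, 63, 61, 61, 62, 62, 63, 62, 61, 61, 62, 62, 62, 62]

Answer: u_13(3188) = 61
Key observation: The state at step 8, [61, 61, 61, 62, 62, 63, 61, 61, 62, 62, 63, 62, 61, 61, 62, 62, 62, 62], reappears at step 10: the system is in a cycle of period 2 from step 8 on.  Therefore the state at step 3188 equals the state at step 8 + ((3188 - 8) mod 2) = 8, which is [61, 61, 61, 62, 62, 63, 61, 61, 62, 62, 63, 62, 61, 61, 62, 62, 62, 62].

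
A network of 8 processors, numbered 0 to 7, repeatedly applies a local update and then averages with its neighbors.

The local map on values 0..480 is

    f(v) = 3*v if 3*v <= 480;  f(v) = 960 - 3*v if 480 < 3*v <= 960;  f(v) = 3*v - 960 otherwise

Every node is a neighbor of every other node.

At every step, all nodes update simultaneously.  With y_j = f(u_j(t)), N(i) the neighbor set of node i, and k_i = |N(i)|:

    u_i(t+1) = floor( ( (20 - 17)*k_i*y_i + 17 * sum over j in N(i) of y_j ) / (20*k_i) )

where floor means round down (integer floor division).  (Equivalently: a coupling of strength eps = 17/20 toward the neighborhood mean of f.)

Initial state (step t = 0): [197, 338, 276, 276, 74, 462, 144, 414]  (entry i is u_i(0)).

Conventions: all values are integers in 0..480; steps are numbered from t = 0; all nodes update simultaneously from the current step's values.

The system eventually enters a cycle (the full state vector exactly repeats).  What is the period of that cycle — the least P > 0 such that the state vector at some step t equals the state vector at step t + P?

Simulating step by step:
t=0: [197, 338, 276, 276, 74, 462, 144, 414]
t=1: [259, 250, 252, 252, 255, 260, 261, 256]
t=2: [192, 193, 193, 193, 193, 192, 192, 193]
t=3: [382, 382, 382, 382, 382, 382, 382, 382]
t=4: [186, 186, 186, 186, 186, 186, 186, 186]
t=5: [402, 402, 402, 402, 402, 402, 402, 402]
t=6: [246, 246, 246, 246, 246, 246, 246, 246]
t=7: [222, 222, 222, 222, 222, 222, 222, 222]
t=8: [294, 294, 294, 294, 294, 294, 294, 294]
t=9: [78, 78, 78, 78, 78, 78, 78, 78]
t=10: [234, 234, 234, 234, 234, 234, 234, 234]
t=11: [258, 258, 258, 258, 258, 258, 258, 258]
t=12: [186, 186, 186, 186, 186, 186, 186, 186]

Answer: 8
Key observation: The state at step 4, [186, 186, 186, 186, 186, 186, 186, 186], reappears at step 12 — and no state repeats earlier — so the cycle the system enters has period 8.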